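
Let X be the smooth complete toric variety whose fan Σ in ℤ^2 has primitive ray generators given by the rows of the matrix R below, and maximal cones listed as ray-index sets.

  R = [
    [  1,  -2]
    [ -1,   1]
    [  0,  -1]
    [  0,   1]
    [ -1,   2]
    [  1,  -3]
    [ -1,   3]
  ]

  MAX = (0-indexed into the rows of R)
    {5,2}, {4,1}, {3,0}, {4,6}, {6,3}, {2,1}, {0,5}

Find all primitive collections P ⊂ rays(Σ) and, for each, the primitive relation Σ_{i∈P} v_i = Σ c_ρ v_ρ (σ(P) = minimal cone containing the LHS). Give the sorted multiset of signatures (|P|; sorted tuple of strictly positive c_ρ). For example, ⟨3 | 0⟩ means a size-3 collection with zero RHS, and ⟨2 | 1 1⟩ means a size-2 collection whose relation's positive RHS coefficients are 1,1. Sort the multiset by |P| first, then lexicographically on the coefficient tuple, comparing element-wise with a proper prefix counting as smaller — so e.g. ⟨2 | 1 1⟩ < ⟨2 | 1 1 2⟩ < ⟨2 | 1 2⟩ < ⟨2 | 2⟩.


Σ has 14 primitive collections:

  • {0,4}:  v_{0} + v_{4} = 0 — sig = ⟨2 | 0⟩
  • {2,3}:  v_{2} + v_{3} = 0 — sig = ⟨2 | 0⟩
  • {5,6}:  v_{5} + v_{6} = 0 — sig = ⟨2 | 0⟩
  • {0,1}:  v_{0} + v_{1} = v_{2} — sig = ⟨2 | 1⟩
  • {0,2}:  v_{0} + v_{2} = v_{5} — sig = ⟨2 | 1⟩
  • {0,6}:  v_{0} + v_{6} = v_{3} — sig = ⟨2 | 1⟩
  • {1,3}:  v_{1} + v_{3} = v_{4} — sig = ⟨2 | 1⟩
  • {2,4}:  v_{2} + v_{4} = v_{1} — sig = ⟨2 | 1⟩
  • {2,6}:  v_{2} + v_{6} = v_{4} — sig = ⟨2 | 1⟩
  • {3,4}:  v_{3} + v_{4} = v_{6} — sig = ⟨2 | 1⟩
  • {3,5}:  v_{3} + v_{5} = v_{0} — sig = ⟨2 | 1⟩
  • {4,5}:  v_{4} + v_{5} = v_{2} — sig = ⟨2 | 1⟩
  • {1,5}:  v_{1} + v_{5} = 2·v_{2} — sig = ⟨2 | 2⟩
  • {1,6}:  v_{1} + v_{6} = 2·v_{4} — sig = ⟨2 | 2⟩

Sorted signature multiset PRS(X):
[⟨2 | 0⟩, ⟨2 | 0⟩, ⟨2 | 0⟩, ⟨2 | 1⟩, ⟨2 | 1⟩, ⟨2 | 1⟩, ⟨2 | 1⟩, ⟨2 | 1⟩, ⟨2 | 1⟩, ⟨2 | 1⟩, ⟨2 | 1⟩, ⟨2 | 1⟩, ⟨2 | 2⟩, ⟨2 | 2⟩]


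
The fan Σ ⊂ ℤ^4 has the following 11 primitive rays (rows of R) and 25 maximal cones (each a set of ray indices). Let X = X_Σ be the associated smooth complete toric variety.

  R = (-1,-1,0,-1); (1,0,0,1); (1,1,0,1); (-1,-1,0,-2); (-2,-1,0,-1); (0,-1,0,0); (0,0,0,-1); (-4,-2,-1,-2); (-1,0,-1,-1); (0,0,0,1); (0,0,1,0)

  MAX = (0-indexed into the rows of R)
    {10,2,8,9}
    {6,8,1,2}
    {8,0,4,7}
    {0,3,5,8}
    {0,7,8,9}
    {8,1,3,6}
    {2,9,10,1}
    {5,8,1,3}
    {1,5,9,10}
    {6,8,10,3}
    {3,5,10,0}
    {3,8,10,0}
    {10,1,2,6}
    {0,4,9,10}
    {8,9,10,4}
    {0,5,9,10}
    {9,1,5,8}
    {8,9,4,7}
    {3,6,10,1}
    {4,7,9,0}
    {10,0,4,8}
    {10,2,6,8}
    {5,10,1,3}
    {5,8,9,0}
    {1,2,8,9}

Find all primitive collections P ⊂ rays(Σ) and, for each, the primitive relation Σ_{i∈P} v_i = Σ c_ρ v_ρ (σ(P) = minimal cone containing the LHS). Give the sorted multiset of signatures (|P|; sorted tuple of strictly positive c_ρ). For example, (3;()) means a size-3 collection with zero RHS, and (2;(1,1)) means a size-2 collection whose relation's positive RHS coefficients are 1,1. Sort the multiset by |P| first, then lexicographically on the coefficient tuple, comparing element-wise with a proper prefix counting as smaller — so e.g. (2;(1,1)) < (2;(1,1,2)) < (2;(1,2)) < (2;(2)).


23 collections generate NE(X_Σ); each relation:

  • {0,2}:  v_{0} + v_{2} = 0  ⟹  sig = (2;())
  • {6,9}:  v_{6} + v_{9} = 0  ⟹  sig = (2;())
  • {0,1}:  v_{0} + v_{1} = v_{5}  ⟹  sig = (2;(1))
  • {0,6}:  v_{0} + v_{6} = v_{3}  ⟹  sig = (2;(1))
  • {2,3}:  v_{2} + v_{3} = v_{6}  ⟹  sig = (2;(1))
  • {2,5}:  v_{2} + v_{5} = v_{1}  ⟹  sig = (2;(1))
  • {3,9}:  v_{3} + v_{9} = v_{0}  ⟹  sig = (2;(1))
  • {1,4}:  v_{1} + v_{4} = v_{0} + v_{9}  ⟹  sig = (2;(1,1))
  • {5,6}:  v_{5} + v_{6} = v_{1} + v_{3}  ⟹  sig = (2;(1,1))
  • {2,4}:  v_{2} + v_{4} = v_{8} + v_{9} + v_{10}  ⟹  sig = (2;(1,1,1))
  • {2,7}:  v_{2} + v_{7} = v_{4} + v_{8} + v_{9}  ⟹  sig = (2;(1,1,1))
  • {4,6}:  v_{4} + v_{6} = v_{0} + v_{8} + v_{10}  ⟹  sig = (2;(1,1,1))
  • {6,7}:  v_{6} + v_{7} = v_{0} + v_{4} + v_{8}  ⟹  sig = (2;(1,1,1))
  • {3,4}:  v_{3} + v_{4} = 2·v_{0} + v_{8} + v_{10}  ⟹  sig = (2;(1,1,2))
  • {3,7}:  v_{3} + v_{7} = 2·v_{0} + v_{4} + v_{8}  ⟹  sig = (2;(1,1,2))
  • {4,5}:  v_{4} + v_{5} = 2·v_{0} + v_{9}  ⟹  sig = (2;(1,2))
  • {1,7}:  v_{1} + v_{7} = 2·v_{0} + v_{8} + 2·v_{9}  ⟹  sig = (2;(1,2,2))
  • {5,7}:  v_{5} + v_{7} = 3·v_{0} + v_{8} + 2·v_{9}  ⟹  sig = (2;(1,2,3))
  • {7,10}:  v_{7} + v_{10} = 2·v_{4}  ⟹  sig = (2;(2))
  • {1,8,10}:  v_{1} + v_{8} + v_{10} = 0  ⟹  sig = (3;())
  • {5,8,10}:  v_{5} + v_{8} + v_{10} = v_{0}  ⟹  sig = (3;(1))
  • {0,4,8,9}:  v_{0} + v_{4} + v_{8} + v_{9} = v_{7}  ⟹  sig = (4;(1))
  • {0,8,9,10}:  v_{0} + v_{8} + v_{9} + v_{10} = v_{4}  ⟹  sig = (4;(1))

Signatures (|P|; sorted positive RHS coefficients), sorted:
    (2;())
    (2;())
    (2;(1))
    (2;(1))
    (2;(1))
    (2;(1))
    (2;(1))
    (2;(1,1))
    (2;(1,1))
    (2;(1,1,1))
    (2;(1,1,1))
    (2;(1,1,1))
    (2;(1,1,1))
    (2;(1,1,2))
    (2;(1,1,2))
    (2;(1,2))
    (2;(1,2,2))
    (2;(1,2,3))
    (2;(2))
    (3;())
    (3;(1))
    (4;(1))
    (4;(1))


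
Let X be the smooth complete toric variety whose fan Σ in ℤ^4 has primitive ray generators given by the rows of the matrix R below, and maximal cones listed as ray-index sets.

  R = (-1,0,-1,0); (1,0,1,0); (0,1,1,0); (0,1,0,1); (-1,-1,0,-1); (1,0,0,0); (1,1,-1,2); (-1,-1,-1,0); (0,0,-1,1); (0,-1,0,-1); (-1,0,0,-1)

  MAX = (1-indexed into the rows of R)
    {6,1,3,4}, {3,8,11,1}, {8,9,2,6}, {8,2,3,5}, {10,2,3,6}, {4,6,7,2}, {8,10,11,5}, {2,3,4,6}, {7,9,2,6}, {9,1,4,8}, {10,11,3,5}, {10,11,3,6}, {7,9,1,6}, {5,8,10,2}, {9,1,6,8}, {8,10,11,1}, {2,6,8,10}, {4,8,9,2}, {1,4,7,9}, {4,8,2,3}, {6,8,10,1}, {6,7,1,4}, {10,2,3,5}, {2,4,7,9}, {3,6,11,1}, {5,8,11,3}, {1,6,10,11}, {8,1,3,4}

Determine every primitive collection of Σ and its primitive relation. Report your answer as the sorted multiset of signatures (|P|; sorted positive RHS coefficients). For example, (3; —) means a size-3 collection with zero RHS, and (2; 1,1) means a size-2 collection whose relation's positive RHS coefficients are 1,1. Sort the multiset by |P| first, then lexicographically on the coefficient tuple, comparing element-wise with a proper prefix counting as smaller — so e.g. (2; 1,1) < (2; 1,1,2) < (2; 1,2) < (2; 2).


Minimal non-faces — 22 found among 11 rays, 28 max cones:

  • {1,2}:  v_{1} + v_{2} = 0  ⇒ sig = (2; —)
  • {4,10}:  v_{4} + v_{10} = 0  ⇒ sig = (2; —)
  • {3,9}:  v_{3} + v_{9} = v_{4}  ⇒ sig = (2; 1)
  • {5,6}:  v_{5} + v_{6} = v_{10}  ⇒ sig = (2; 1)
  • {5,7}:  v_{5} + v_{7} = v_{9}  ⇒ sig = (2; 1)
  • {5,9}:  v_{5} + v_{9} = v_{8}  ⇒ sig = (2; 1)
  • {9,11}:  v_{9} + v_{11} = v_{1}  ⇒ sig = (2; 1)
  • {1,5}:  v_{1} + v_{5} = v_{8} + v_{11}  ⇒ sig = (2; 1,1)
  • {2,11}:  v_{2} + v_{11} = v_{3} + v_{10}  ⇒ sig = (2; 1,1)
  • {4,5}:  v_{4} + v_{5} = v_{3} + v_{8}  ⇒ sig = (2; 1,1)
  • {4,11}:  v_{4} + v_{11} = v_{1} + v_{3}  ⇒ sig = (2; 1,1)
  • {7,10}:  v_{7} + v_{10} = v_{6} + v_{9}  ⇒ sig = (2; 1,1)
  • {9,10}:  v_{9} + v_{10} = v_{6} + v_{8}  ⇒ sig = (2; 1,1)
  • {7,11}:  v_{7} + v_{11} = v_{1} + v_{4} + v_{6}  ⇒ sig = (2; 1,1,1)
  • {3,7}:  v_{3} + v_{7} = 2·v_{4} + v_{6}  ⇒ sig = (2; 1,2)
  • {7,8}:  v_{7} + v_{8} = 2·v_{9}  ⇒ sig = (2; 2)
  • {3,6,8}:  v_{3} + v_{6} + v_{8} = 0  ⇒ sig = (3; —)
  • {1,3,10}:  v_{1} + v_{3} + v_{10} = v_{11}  ⇒ sig = (3; 1)
  • {3,8,10}:  v_{3} + v_{8} + v_{10} = v_{5}  ⇒ sig = (3; 1)
  • {4,6,8}:  v_{4} + v_{6} + v_{8} = v_{9}  ⇒ sig = (3; 1)
  • {4,6,9}:  v_{4} + v_{6} + v_{9} = v_{7}  ⇒ sig = (3; 1)
  • {6,8,11}:  v_{6} + v_{8} + v_{11} = v_{1} + v_{10}  ⇒ sig = (3; 1,1)

Hence PRS(X_Σ) =
{ (2; —) ×2,  (2; 1) ×5,  (2; 1,1) ×6,  (2; 1,1,1),  (2; 1,2),  (2; 2),  (3; —),  (3; 1) ×4,  (3; 1,1) }


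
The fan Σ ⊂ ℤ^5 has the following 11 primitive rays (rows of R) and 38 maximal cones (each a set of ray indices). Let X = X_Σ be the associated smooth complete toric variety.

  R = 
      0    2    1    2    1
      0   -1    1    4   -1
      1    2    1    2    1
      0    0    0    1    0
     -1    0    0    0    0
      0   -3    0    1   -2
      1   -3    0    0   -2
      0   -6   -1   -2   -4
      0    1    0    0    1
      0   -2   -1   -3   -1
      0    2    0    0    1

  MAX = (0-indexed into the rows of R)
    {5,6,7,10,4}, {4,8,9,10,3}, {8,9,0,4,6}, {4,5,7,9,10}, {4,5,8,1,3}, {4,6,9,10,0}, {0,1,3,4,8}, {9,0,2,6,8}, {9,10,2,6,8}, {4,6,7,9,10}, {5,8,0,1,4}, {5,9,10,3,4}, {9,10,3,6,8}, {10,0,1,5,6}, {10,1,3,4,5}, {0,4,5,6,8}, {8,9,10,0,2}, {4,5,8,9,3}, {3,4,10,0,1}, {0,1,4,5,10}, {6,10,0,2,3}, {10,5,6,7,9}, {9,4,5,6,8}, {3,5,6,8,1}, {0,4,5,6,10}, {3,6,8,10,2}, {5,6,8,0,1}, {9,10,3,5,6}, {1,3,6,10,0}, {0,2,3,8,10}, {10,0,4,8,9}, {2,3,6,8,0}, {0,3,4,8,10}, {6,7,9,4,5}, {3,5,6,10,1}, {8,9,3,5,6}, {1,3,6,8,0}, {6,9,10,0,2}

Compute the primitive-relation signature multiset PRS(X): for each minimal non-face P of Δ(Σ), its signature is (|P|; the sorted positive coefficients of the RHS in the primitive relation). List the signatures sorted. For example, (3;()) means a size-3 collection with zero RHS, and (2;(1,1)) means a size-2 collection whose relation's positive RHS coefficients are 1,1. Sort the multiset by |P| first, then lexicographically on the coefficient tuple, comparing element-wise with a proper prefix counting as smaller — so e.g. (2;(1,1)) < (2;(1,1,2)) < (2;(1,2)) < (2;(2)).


20 collections generate NE(X_Σ); each relation:

  P = {1,9}:  v_{1} + v_{9} = v_{5}  so sig = (2;(1))
  P = {2,4}:  v_{2} + v_{4} = v_{0}  so sig = (2;(1))
  P = {7,8}:  v_{7} + v_{8} = v_{5} + v_{9}  so sig = (2;(1,1))
  P = {2,5}:  v_{2} + v_{5} = v_{0} + v_{3} + v_{6}  so sig = (2;(1,1,1))
  P = {1,7}:  v_{1} + v_{7} = v_{4} + 2·v_{5} + v_{6} + v_{10}  so sig = (2;(1,1,1,2))
  P = {2,7}:  v_{2} + v_{7} = v_{4} + 2·v_{6} + v_{10}  so sig = (2;(1,1,2))
  P = {3,7}:  v_{3} + v_{7} = 2·v_{5} + v_{9} + v_{10}  so sig = (2;(1,1,2))
  P = {0,7}:  v_{0} + v_{7} = 2·v_{4} + 2·v_{6} + v_{10}  so sig = (2;(1,2,2))
  P = {1,2}:  v_{1} + v_{2} = 2·v_{0} + 2·v_{3} + v_{6}  so sig = (2;(1,2,2))
  P = {0,3,9}:  v_{0} + v_{3} + v_{9} = 0  so sig = (3;())
  P = {0,3,5}:  v_{0} + v_{3} + v_{5} = v_{1}  so sig = (3;(1))
  P = {3,4,6}:  v_{3} + v_{4} + v_{6} = v_{5}  so sig = (3;(1))
  P = {5,8,10}:  v_{5} + v_{8} + v_{10} = v_{3}  so sig = (3;(1))
  P = {0,5,9}:  v_{0} + v_{5} + v_{9} = v_{4} + v_{6}  so sig = (3;(1,1))
  P = {2,3,9}:  v_{2} + v_{3} + v_{9} = v_{6} + v_{8} + v_{10}  so sig = (3;(1,1,1))
  P = {1,4,6}:  v_{1} + v_{4} + v_{6} = v_{0} + 2·v_{5}  so sig = (3;(1,2))
  P = {1,8,10}:  v_{1} + v_{8} + v_{10} = v_{0} + 2·v_{3}  so sig = (3;(1,2))
  P = {4,6,8,10}:  v_{4} + v_{6} + v_{8} + v_{10} = 0  so sig = (4;())
  P = {0,6,8,10}:  v_{0} + v_{6} + v_{8} + v_{10} = v_{2}  so sig = (4;(1))
  P = {4,5,6,9,10}:  v_{4} + v_{5} + v_{6} + v_{9} + v_{10} = v_{7}  so sig = (5;(1))

Sorted signature multiset PRS(X):
    |P|=2: 9 collections, coeffs (1), (1), (1,1), (1,1,1), (1,1,1,2), (1,1,2), (1,1,2), (1,2,2), (1,2,2)
    |P|=3: 8 collections, coeffs (), (1), (1), (1), (1,1), (1,1,1), (1,2), (1,2)
    |P|=4: 2 collections, coeffs (), (1)
    |P|=5: 1 collection, coeffs (1)


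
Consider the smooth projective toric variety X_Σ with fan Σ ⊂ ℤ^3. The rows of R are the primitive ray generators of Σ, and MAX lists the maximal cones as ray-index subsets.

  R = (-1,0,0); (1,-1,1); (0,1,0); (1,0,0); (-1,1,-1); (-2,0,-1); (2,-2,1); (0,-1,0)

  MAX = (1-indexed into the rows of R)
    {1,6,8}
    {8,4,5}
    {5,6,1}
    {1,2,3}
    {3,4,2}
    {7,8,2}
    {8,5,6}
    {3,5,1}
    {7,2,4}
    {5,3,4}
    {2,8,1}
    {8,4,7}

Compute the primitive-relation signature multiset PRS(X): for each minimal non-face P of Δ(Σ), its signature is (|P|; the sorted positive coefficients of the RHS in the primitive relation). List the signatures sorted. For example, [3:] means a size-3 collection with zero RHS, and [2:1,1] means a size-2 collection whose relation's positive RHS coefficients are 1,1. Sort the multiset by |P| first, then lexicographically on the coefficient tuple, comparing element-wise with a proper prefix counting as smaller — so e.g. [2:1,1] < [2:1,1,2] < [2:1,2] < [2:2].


Minimal non-faces — 12 found among 8 rays, 12 max cones:

  {1,4}:  v_{1} + v_{4} = 0  →  sig = [2:]
  {2,5}:  v_{2} + v_{5} = 0  →  sig = [2:]
  {3,8}:  v_{3} + v_{8} = 0  →  sig = [2:]
  {1,7}:  v_{1} + v_{7} = v_{2} + v_{8}  →  sig = [2:1,1]
  {2,6}:  v_{2} + v_{6} = v_{1} + v_{8}  →  sig = [2:1,1]
  {3,6}:  v_{3} + v_{6} = v_{1} + v_{5}  →  sig = [2:1,1]
  {3,7}:  v_{3} + v_{7} = v_{2} + v_{4}  →  sig = [2:1,1]
  {4,6}:  v_{4} + v_{6} = v_{5} + v_{8}  →  sig = [2:1,1]
  {5,7}:  v_{5} + v_{7} = v_{4} + v_{8}  →  sig = [2:1,1]
  {6,7}:  v_{6} + v_{7} = 2·v_{8}  →  sig = [2:2]
  {1,5,8}:  v_{1} + v_{5} + v_{8} = v_{6}  →  sig = [3:1]
  {2,4,8}:  v_{2} + v_{4} + v_{8} = v_{7}  →  sig = [3:1]

Signatures (|P|; sorted positive RHS coefficients), sorted:
    |P|=2: 10 collections, coeffs (), (), (), (1,1), (1,1), (1,1), (1,1), (1,1), (1,1), (2)
    |P|=3: 2 collections, coeffs (1), (1)


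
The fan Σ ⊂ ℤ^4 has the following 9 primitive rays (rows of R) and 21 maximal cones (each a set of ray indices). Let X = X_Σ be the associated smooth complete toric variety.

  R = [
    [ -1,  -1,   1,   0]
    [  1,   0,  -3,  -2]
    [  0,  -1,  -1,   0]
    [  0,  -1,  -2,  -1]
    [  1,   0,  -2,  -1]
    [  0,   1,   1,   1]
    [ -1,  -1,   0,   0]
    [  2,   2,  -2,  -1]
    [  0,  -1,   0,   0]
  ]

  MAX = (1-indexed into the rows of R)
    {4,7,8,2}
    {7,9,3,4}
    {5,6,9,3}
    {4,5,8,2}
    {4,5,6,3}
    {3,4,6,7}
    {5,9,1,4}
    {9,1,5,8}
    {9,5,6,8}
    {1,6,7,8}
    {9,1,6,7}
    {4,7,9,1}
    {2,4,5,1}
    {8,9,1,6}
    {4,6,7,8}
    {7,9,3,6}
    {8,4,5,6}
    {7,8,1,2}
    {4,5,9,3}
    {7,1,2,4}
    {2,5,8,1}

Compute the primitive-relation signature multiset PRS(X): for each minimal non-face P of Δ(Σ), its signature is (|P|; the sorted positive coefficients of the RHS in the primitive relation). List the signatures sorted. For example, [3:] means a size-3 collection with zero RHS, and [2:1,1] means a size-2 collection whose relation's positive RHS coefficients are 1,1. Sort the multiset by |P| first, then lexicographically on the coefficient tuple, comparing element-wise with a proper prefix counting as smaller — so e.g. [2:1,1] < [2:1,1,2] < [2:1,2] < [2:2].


12 minimal non-faces of Δ(Σ) (on 9 rays):

  P = {5,7}:  v_{5} + v_{7} = v_{4}  so sig = [2:1]
  P = {1,3}:  v_{1} + v_{3} = v_{7} + v_{9}  so sig = [2:1,1]
  P = {2,3}:  v_{2} + v_{3} = v_{4} + v_{5}  so sig = [2:1,1]
  P = {2,6}:  v_{2} + v_{6} = v_{7} + v_{8}  so sig = [2:1,1]
  P = {2,9}:  v_{2} + v_{9} = v_{1} + 2·v_{5}  so sig = [2:1,2]
  P = {3,8}:  v_{3} + v_{8} = 2·v_{5} + v_{6}  so sig = [2:1,2]
  P = {1,5,6}:  v_{1} + v_{5} + v_{6} = 0  so sig = [3:]
  P = {1,4,6}:  v_{1} + v_{4} + v_{6} = v_{7}  so sig = [3:1]
  P = {1,4,8}:  v_{1} + v_{4} + v_{8} = v_{2}  so sig = [3:1]
  P = {4,6,9}:  v_{4} + v_{6} + v_{9} = v_{3}  so sig = [3:1]
  P = {7,8,9}:  v_{7} + v_{8} + v_{9} = v_{5}  so sig = [3:1]
  P = {4,8,9}:  v_{4} + v_{8} + v_{9} = 2·v_{5}  so sig = [3:2]

so the primitive-relation signature multiset is
[[2:1], [2:1,1], [2:1,1], [2:1,1], [2:1,2], [2:1,2], [3:], [3:1], [3:1], [3:1], [3:1], [3:2]]


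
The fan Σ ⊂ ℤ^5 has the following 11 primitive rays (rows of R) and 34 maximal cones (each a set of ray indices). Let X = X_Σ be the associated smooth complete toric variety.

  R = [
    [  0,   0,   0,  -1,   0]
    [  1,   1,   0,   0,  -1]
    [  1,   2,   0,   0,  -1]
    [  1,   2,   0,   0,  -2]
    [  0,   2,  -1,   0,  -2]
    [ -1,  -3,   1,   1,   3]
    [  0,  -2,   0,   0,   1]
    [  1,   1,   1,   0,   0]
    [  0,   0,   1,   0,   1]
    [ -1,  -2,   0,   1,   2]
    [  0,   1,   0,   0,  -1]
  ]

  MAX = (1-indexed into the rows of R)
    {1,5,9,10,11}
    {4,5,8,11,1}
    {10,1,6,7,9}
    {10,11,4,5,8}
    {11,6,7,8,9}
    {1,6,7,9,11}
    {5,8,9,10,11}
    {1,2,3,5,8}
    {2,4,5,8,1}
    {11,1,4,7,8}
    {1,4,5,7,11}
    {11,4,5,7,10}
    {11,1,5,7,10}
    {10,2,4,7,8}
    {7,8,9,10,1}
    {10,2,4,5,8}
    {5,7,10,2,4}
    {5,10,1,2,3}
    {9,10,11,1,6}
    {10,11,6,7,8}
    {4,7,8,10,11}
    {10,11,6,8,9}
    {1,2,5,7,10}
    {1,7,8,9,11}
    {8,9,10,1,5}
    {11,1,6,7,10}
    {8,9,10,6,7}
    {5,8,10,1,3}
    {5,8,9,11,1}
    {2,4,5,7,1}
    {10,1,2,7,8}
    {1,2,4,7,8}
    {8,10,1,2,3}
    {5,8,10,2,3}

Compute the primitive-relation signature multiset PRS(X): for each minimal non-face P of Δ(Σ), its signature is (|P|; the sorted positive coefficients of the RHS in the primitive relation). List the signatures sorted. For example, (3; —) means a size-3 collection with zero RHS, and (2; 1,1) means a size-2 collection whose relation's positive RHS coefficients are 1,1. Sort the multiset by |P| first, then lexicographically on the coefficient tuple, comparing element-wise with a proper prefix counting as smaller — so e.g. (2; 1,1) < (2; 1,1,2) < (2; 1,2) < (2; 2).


Δ(Σ) — 11 vertices, 18 min non-faces:

  P = {2,9}:  v_{2} + v_{9} = v_{8} — sig = (2; 1)
  P = {2,11}:  v_{2} + v_{11} = v_{4} — sig = (2; 1)
  P = {3,6}:  v_{3} + v_{6} = v_{8} + v_{10} — sig = (2; 1,1)
  P = {3,11}:  v_{3} + v_{11} = v_{5} + v_{8} — sig = (2; 1,1)
  P = {4,9}:  v_{4} + v_{9} = v_{8} + v_{11} — sig = (2; 1,1)
  P = {5,6}:  v_{5} + v_{6} = v_{10} + v_{11} — sig = (2; 1,1)
  P = {3,4}:  v_{3} + v_{4} = v_{2} + v_{5} + v_{8} — sig = (2; 1,1,1)
  P = {2,6}:  v_{2} + v_{6} = v_{7} + v_{8} + v_{10} + v_{11} — sig = (2; 1,1,1,1)
  P = {3,9}:  v_{3} + v_{9} = v_{1} + v_{5} + 2·v_{8} + v_{10} — sig = (2; 1,1,1,2)
  P = {4,6}:  v_{4} + v_{6} = v_{7} + v_{8} + v_{10} + 2·v_{11} — sig = (2; 1,1,1,2)
  P = {3,7}:  v_{3} + v_{7} = v_{1} + 2·v_{2} + v_{10} — sig = (2; 1,1,2)
  P = {1,4,10}:  v_{1} + v_{4} + v_{10} = 0 — sig = (3; —)
  P = {5,7,9}:  v_{5} + v_{7} + v_{9} = 0 — sig = (3; —)
  P = {5,7,8}:  v_{5} + v_{7} + v_{8} = v_{2} — sig = (3; 1)
  P = {1,6,8}:  v_{1} + v_{6} + v_{8} = v_{7} + 2·v_{9} — sig = (3; 1,2)
  P = {1,8,10,11}:  v_{1} + v_{8} + v_{10} + v_{11} = v_{9} — sig = (4; 1)
  P = {7,9,10,11}:  v_{7} + v_{9} + v_{10} + v_{11} = v_{6} — sig = (4; 1)
  P = {1,2,5,8,10}:  v_{1} + v_{2} + v_{5} + v_{8} + v_{10} = v_{3} — sig = (5; 1)

so the primitive-relation signature multiset is
    |P|=2: 11 collections, coeffs (1), (1), (1,1), (1,1), (1,1), (1,1), (1,1,1), (1,1,1,1), (1,1,1,2), (1,1,1,2), (1,1,2)
    |P|=3: 4 collections, coeffs (), (), (1), (1,2)
    |P|=4: 2 collections, coeffs (1), (1)
    |P|=5: 1 collection, coeffs (1)


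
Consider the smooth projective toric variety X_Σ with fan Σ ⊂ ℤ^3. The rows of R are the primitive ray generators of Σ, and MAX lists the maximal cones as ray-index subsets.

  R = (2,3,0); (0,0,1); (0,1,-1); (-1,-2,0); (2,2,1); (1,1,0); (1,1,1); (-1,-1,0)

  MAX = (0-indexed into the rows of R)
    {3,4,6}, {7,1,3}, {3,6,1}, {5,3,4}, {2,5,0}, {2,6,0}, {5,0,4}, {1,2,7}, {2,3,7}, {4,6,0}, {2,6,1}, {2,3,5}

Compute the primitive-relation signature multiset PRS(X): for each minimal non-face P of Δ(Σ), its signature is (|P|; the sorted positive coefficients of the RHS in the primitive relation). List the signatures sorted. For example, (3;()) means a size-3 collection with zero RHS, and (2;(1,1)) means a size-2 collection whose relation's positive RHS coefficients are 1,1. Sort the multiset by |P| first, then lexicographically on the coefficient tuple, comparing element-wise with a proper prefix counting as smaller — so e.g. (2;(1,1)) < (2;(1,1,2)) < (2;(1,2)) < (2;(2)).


Primitive collections (12):

  P = {5,7}:  v_{5} + v_{7} = 0 ; sig = (2;())
  P = {0,3}:  v_{0} + v_{3} = v_{5} ; sig = (2;(1))
  P = {1,5}:  v_{1} + v_{5} = v_{6} ; sig = (2;(1))
  P = {2,4}:  v_{2} + v_{4} = v_{0} ; sig = (2;(1))
  P = {4,7}:  v_{4} + v_{7} = v_{6} ; sig = (2;(1))
  P = {5,6}:  v_{5} + v_{6} = v_{4} ; sig = (2;(1))
  P = {6,7}:  v_{6} + v_{7} = v_{1} ; sig = (2;(1))
  P = {0,7}:  v_{0} + v_{7} = v_{2} + v_{6} ; sig = (2;(1,1))
  P = {0,1}:  v_{0} + v_{1} = v_{2} + 2·v_{6} ; sig = (2;(1,2))
  P = {1,4}:  v_{1} + v_{4} = 2·v_{6} ; sig = (2;(2))
  P = {2,3,6}:  v_{2} + v_{3} + v_{6} = 0 ; sig = (3;())
  P = {1,2,3}:  v_{1} + v_{2} + v_{3} = v_{7} ; sig = (3;(1))

Hence PRS(X_Σ) =
    (2;())
    (2;(1))
    (2;(1))
    (2;(1))
    (2;(1))
    (2;(1))
    (2;(1))
    (2;(1,1))
    (2;(1,2))
    (2;(2))
    (3;())
    (3;(1))


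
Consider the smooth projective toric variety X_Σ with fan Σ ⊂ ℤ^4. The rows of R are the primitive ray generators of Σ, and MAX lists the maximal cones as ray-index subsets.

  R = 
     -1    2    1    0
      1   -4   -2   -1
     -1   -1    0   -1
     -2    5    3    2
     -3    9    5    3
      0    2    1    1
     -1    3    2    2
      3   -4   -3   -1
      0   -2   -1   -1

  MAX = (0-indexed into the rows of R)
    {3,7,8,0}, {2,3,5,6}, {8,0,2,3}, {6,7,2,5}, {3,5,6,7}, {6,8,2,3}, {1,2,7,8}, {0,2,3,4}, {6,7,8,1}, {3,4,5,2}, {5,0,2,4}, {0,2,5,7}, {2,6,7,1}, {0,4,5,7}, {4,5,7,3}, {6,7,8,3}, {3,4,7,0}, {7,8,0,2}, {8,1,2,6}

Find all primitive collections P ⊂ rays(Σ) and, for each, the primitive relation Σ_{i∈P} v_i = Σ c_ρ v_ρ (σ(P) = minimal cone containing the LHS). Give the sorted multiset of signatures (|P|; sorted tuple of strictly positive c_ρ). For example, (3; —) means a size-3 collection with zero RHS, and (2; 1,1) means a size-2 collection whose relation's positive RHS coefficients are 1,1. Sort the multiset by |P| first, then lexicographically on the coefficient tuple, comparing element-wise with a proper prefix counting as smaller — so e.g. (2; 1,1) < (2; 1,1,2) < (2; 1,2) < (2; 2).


12 collections generate NE(X_Σ); each relation:

  P={5,8}:  v_{5} + v_{8} = 0  so sig = (2; —)
  P={0,1}:  v_{0} + v_{1} = v_{8}  so sig = (2; 1)
  P={0,6}:  v_{0} + v_{6} = v_{3}  so sig = (2; 1)
  P={1,4}:  v_{1} + v_{4} = v_{3}  so sig = (2; 1)
  P={1,3}:  v_{1} + v_{3} = v_{6} + v_{8}  so sig = (2; 1,1)
  P={4,8}:  v_{4} + v_{8} = v_{0} + v_{3}  so sig = (2; 1,1)
  P={1,5}:  v_{1} + v_{5} = v_{2} + v_{6} + v_{7}  so sig = (2; 1,1,1)
  P={4,6}:  v_{4} + v_{6} = 2·v_{3} + v_{5}  so sig = (2; 1,2)
  P={2,3,7}:  v_{2} + v_{3} + v_{7} = 0  so sig = (3; —)
  P={0,3,5}:  v_{0} + v_{3} + v_{5} = v_{4}  so sig = (3; 1)
  P={2,4,7}:  v_{2} + v_{4} + v_{7} = v_{0} + v_{5}  so sig = (3; 1,1)
  P={2,6,7,8}:  v_{2} + v_{6} + v_{7} + v_{8} = v_{1}  so sig = (4; 1)

Hence PRS(X_Σ) =
    (2; —)
    (2; 1)
    (2; 1)
    (2; 1)
    (2; 1,1)
    (2; 1,1)
    (2; 1,1,1)
    (2; 1,2)
    (3; —)
    (3; 1)
    (3; 1,1)
    (4; 1)


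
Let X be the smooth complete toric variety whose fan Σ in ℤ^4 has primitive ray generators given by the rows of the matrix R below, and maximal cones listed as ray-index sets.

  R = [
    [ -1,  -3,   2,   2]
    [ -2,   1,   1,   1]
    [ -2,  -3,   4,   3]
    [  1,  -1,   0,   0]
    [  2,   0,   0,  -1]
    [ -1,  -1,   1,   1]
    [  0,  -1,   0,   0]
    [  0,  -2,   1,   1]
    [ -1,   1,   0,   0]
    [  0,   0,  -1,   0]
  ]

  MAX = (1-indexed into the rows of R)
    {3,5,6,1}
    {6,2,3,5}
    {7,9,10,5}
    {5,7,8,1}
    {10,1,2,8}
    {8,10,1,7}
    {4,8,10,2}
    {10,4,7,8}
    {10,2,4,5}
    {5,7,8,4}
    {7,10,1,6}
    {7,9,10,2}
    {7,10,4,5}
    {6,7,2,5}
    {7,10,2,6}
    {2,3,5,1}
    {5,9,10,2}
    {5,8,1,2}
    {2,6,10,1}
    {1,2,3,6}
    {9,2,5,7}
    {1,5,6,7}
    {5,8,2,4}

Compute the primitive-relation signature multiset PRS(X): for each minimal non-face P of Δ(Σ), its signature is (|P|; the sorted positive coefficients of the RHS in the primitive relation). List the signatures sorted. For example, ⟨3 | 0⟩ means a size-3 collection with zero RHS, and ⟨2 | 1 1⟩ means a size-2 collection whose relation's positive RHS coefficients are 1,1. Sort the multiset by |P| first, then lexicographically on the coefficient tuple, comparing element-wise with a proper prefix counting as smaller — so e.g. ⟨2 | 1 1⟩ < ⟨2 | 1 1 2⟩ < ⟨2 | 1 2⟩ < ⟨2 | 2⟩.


Σ has 20 primitive collections:

  P={4,9}:  v_{4} + v_{9} = 0  so sig = ⟨2 | 0⟩
  P={4,6}:  v_{4} + v_{6} = v_{8}  so sig = ⟨2 | 1⟩
  P={6,8}:  v_{6} + v_{8} = v_{1}  so sig = ⟨2 | 1⟩
  P={8,9}:  v_{8} + v_{9} = v_{6}  so sig = ⟨2 | 1⟩
  P={6,9}:  v_{6} + v_{9} = v_{2} + v_{7}  so sig = ⟨2 | 1 1⟩
  P={3,4}:  v_{3} + v_{4} = v_{1} + v_{2} + v_{5} + v_{8}  so sig = ⟨2 | 1 1 1 1⟩
  P={3,8}:  v_{3} + v_{8} = 2·v_{1} + v_{2} + v_{5}  so sig = ⟨2 | 1 1 2⟩
  P={3,9}:  v_{3} + v_{9} = v_{2} + v_{5} + 3·v_{6}  so sig = ⟨2 | 1 1 3⟩
  P={3,10}:  v_{3} + v_{10} = v_{2} + 2·v_{8}  so sig = ⟨2 | 1 2⟩
  P={3,7}:  v_{3} + v_{7} = v_{5} + 4·v_{6}  so sig = ⟨2 | 1 4⟩
  P={1,4}:  v_{1} + v_{4} = 2·v_{8}  so sig = ⟨2 | 2⟩
  P={1,9}:  v_{1} + v_{9} = 2·v_{6}  so sig = ⟨2 | 2⟩
  P={2,4,7}:  v_{2} + v_{4} + v_{7} = v_{6}  so sig = ⟨3 | 1⟩
  P={5,6,10}:  v_{5} + v_{6} + v_{10} = v_{4}  so sig = ⟨3 | 1⟩
  P={1,5,10}:  v_{1} + v_{5} + v_{10} = v_{4} + v_{8}  so sig = ⟨3 | 1 1⟩
  P={2,7,8}:  v_{2} + v_{7} + v_{8} = 2·v_{6}  so sig = ⟨3 | 2⟩
  P={5,8,10}:  v_{5} + v_{8} + v_{10} = 2·v_{4}  so sig = ⟨3 | 2⟩
  P={1,2,7}:  v_{1} + v_{2} + v_{7} = 3·v_{6}  so sig = ⟨3 | 3⟩
  P={2,5,7,10}:  v_{2} + v_{5} + v_{7} + v_{10} = 0  so sig = ⟨4 | 0⟩
  P={1,2,5,6}:  v_{1} + v_{2} + v_{5} + v_{6} = v_{3}  so sig = ⟨4 | 1⟩

Sorted signature multiset PRS(X):
    ⟨2 | 0⟩
    ⟨2 | 1⟩
    ⟨2 | 1⟩
    ⟨2 | 1⟩
    ⟨2 | 1 1⟩
    ⟨2 | 1 1 1 1⟩
    ⟨2 | 1 1 2⟩
    ⟨2 | 1 1 3⟩
    ⟨2 | 1 2⟩
    ⟨2 | 1 4⟩
    ⟨2 | 2⟩
    ⟨2 | 2⟩
    ⟨3 | 1⟩
    ⟨3 | 1⟩
    ⟨3 | 1 1⟩
    ⟨3 | 2⟩
    ⟨3 | 2⟩
    ⟨3 | 3⟩
    ⟨4 | 0⟩
    ⟨4 | 1⟩


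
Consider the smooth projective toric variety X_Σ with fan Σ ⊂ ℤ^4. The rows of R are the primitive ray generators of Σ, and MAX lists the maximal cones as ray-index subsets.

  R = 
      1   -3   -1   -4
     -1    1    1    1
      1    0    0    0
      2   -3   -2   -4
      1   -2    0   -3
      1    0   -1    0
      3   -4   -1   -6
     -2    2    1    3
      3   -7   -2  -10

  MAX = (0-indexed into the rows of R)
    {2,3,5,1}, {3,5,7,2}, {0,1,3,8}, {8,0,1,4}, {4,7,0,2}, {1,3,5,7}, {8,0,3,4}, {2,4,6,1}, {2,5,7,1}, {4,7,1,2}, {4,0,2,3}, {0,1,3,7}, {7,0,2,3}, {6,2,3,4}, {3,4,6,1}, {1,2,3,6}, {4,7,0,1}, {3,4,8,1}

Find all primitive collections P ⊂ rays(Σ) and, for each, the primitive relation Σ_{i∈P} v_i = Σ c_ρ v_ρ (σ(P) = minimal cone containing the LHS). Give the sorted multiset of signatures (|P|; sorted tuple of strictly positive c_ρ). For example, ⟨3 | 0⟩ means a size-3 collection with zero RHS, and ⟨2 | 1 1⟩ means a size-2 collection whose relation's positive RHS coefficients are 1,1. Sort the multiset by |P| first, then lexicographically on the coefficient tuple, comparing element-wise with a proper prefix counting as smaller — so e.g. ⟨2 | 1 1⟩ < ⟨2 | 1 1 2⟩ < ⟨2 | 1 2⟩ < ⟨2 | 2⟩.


14 minimal non-faces of Δ(Σ) (on 9 rays):

  • {0,5}:  v_{0} + v_{5} = v_{3}  ⇒ sig = ⟨2 | 1⟩
  • {6,7}:  v_{6} + v_{7} = v_{4}  ⇒ sig = ⟨2 | 1⟩
  • {4,5}:  v_{4} + v_{5} = v_{1} + v_{2} + v_{3}  ⇒ sig = ⟨2 | 1 1 1⟩
  • {5,8}:  v_{5} + v_{8} = v_{1} + 2·v_{3} + v_{4}  ⇒ sig = ⟨2 | 1 1 2⟩
  • {0,6}:  v_{0} + v_{6} = v_{3} + 2·v_{4}  ⇒ sig = ⟨2 | 1 2⟩
  • {2,8}:  v_{2} + v_{8} = v_{3} + 2·v_{4}  ⇒ sig = ⟨2 | 1 2⟩
  • {7,8}:  v_{7} + v_{8} = 2·v_{0} + v_{1}  ⇒ sig = ⟨2 | 1 2⟩
  • {6,8}:  v_{6} + v_{8} = v_{1} + 2·v_{3} + 3·v_{4}  ⇒ sig = ⟨2 | 1 2 3⟩
  • {5,6}:  v_{5} + v_{6} = 2·v_{1} + 2·v_{2} + 2·v_{3}  ⇒ sig = ⟨2 | 2 2 2⟩
  • {0,1,2}:  v_{0} + v_{1} + v_{2} = v_{4}  ⇒ sig = ⟨3 | 1⟩
  • {3,4,7}:  v_{3} + v_{4} + v_{7} = v_{0}  ⇒ sig = ⟨3 | 1⟩
  • {1,2,3,7}:  v_{1} + v_{2} + v_{3} + v_{7} = 0  ⇒ sig = ⟨4 | 0⟩
  • {0,1,3,4}:  v_{0} + v_{1} + v_{3} + v_{4} = v_{8}  ⇒ sig = ⟨4 | 1⟩
  • {1,2,3,4}:  v_{1} + v_{2} + v_{3} + v_{4} = v_{6}  ⇒ sig = ⟨4 | 1⟩

Signatures (|P|; sorted positive RHS coefficients), sorted:
[⟨2 | 1⟩, ⟨2 | 1⟩, ⟨2 | 1 1 1⟩, ⟨2 | 1 1 2⟩, ⟨2 | 1 2⟩, ⟨2 | 1 2⟩, ⟨2 | 1 2⟩, ⟨2 | 1 2 3⟩, ⟨2 | 2 2 2⟩, ⟨3 | 1⟩, ⟨3 | 1⟩, ⟨4 | 0⟩, ⟨4 | 1⟩, ⟨4 | 1⟩]


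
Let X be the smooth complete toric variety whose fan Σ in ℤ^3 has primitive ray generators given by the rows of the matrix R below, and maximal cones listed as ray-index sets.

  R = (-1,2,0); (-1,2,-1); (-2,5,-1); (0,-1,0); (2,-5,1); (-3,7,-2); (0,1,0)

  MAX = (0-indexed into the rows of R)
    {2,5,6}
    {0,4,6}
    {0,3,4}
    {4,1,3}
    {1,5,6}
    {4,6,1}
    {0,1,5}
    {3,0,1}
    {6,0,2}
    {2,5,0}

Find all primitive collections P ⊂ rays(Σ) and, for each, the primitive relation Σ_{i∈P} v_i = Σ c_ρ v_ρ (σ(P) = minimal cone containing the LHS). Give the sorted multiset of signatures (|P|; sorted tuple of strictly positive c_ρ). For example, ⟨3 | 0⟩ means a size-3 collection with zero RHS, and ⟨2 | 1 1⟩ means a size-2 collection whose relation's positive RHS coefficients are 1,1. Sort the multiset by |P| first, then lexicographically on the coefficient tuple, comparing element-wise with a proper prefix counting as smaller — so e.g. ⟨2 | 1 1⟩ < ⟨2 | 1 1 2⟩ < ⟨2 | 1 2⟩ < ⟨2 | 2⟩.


The 9 primitive collections of Σ (r=7, n=3):

  • {2,4}:  v_{2} + v_{4} = 0  ⟹  sig = ⟨2 | 0⟩
  • {3,6}:  v_{3} + v_{6} = 0  ⟹  sig = ⟨2 | 0⟩
  • {1,2}:  v_{1} + v_{2} = v_{5}  ⟹  sig = ⟨2 | 1⟩
  • {4,5}:  v_{4} + v_{5} = v_{1}  ⟹  sig = ⟨2 | 1⟩
  • {2,3}:  v_{2} + v_{3} = v_{0} + v_{1}  ⟹  sig = ⟨2 | 1 1⟩
  • {3,5}:  v_{3} + v_{5} = v_{0} + 2·v_{1}  ⟹  sig = ⟨2 | 1 2⟩
  • {0,1,4}:  v_{0} + v_{1} + v_{4} = v_{3}  ⟹  sig = ⟨3 | 1⟩
  • {0,1,6}:  v_{0} + v_{1} + v_{6} = v_{2}  ⟹  sig = ⟨3 | 1⟩
  • {0,5,6}:  v_{0} + v_{5} + v_{6} = 2·v_{2}  ⟹  sig = ⟨3 | 2⟩

Signatures (|P|; sorted positive RHS coefficients), sorted:
    |P|=2: 6 collections, coeffs (), (), (1), (1), (1,1), (1,2)
    |P|=3: 3 collections, coeffs (1), (1), (2)


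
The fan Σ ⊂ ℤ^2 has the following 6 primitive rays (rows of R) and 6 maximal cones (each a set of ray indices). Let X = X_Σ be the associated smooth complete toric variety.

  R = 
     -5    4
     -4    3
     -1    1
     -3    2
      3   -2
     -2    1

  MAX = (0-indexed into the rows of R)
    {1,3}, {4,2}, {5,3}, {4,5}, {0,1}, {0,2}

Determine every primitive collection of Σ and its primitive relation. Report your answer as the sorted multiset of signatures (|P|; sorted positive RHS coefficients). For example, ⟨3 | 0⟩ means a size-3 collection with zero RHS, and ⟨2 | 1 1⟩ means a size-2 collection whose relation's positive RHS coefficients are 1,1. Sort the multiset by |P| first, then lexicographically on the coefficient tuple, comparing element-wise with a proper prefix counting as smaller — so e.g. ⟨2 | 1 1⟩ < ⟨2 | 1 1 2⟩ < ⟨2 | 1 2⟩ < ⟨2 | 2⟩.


9 collections generate NE(X_Σ); each relation:

  {3,4}:  v_{3} + v_{4} = 0  ⟹  sig = ⟨2 | 0⟩
  {1,2}:  v_{1} + v_{2} = v_{0}  ⟹  sig = ⟨2 | 1⟩
  {1,4}:  v_{1} + v_{4} = v_{2}  ⟹  sig = ⟨2 | 1⟩
  {2,3}:  v_{2} + v_{3} = v_{1}  ⟹  sig = ⟨2 | 1⟩
  {2,5}:  v_{2} + v_{5} = v_{3}  ⟹  sig = ⟨2 | 1⟩
  {0,5}:  v_{0} + v_{5} = v_{1} + v_{3}  ⟹  sig = ⟨2 | 1 1⟩
  {0,3}:  v_{0} + v_{3} = 2·v_{1}  ⟹  sig = ⟨2 | 2⟩
  {0,4}:  v_{0} + v_{4} = 2·v_{2}  ⟹  sig = ⟨2 | 2⟩
  {1,5}:  v_{1} + v_{5} = 2·v_{3}  ⟹  sig = ⟨2 | 2⟩

Signatures (|P|; sorted positive RHS coefficients), sorted:
{ ⟨2 | 0⟩,  ⟨2 | 1⟩ ×4,  ⟨2 | 1 1⟩,  ⟨2 | 2⟩ ×3 }


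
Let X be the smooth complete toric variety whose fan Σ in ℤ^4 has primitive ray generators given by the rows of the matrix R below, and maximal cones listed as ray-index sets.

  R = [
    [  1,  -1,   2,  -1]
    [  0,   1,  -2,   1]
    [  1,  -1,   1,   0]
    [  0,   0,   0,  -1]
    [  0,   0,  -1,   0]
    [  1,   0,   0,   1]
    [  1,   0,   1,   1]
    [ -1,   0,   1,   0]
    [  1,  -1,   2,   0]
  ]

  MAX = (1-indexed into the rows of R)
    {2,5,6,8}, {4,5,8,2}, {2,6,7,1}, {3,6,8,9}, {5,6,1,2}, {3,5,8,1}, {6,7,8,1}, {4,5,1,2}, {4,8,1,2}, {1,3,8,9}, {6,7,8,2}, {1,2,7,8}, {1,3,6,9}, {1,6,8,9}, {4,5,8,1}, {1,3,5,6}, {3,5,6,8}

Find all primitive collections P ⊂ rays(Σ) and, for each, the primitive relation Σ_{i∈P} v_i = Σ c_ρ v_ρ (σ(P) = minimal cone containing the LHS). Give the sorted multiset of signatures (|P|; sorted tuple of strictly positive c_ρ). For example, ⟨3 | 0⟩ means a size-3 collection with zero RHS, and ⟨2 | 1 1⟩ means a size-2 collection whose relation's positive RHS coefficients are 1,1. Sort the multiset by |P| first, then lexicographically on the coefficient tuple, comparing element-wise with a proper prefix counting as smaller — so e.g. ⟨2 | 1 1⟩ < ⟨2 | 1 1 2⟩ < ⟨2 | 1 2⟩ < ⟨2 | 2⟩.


14 collections generate NE(X_Σ); each relation:

  {2,9}:  v_{2} + v_{9} = v_{6}  ⇒ sig = ⟨2 | 1⟩
  {4,9}:  v_{4} + v_{9} = v_{1}  ⇒ sig = ⟨2 | 1⟩
  {5,7}:  v_{5} + v_{7} = v_{6}  ⇒ sig = ⟨2 | 1⟩
  {5,9}:  v_{5} + v_{9} = v_{3}  ⇒ sig = ⟨2 | 1⟩
  {2,3}:  v_{2} + v_{3} = v_{5} + v_{6}  ⇒ sig = ⟨2 | 1 1⟩
  {3,4}:  v_{3} + v_{4} = v_{1} + v_{5}  ⇒ sig = ⟨2 | 1 1⟩
  {3,7}:  v_{3} + v_{7} = v_{6} + v_{9}  ⇒ sig = ⟨2 | 1 1⟩
  {4,6}:  v_{4} + v_{6} = v_{1} + v_{2}  ⇒ sig = ⟨2 | 1 1⟩
  {7,9}:  v_{7} + v_{9} = v_{1} + 2·v_{6} + v_{8}  ⇒ sig = ⟨2 | 1 1 2⟩
  {4,7}:  v_{4} + v_{7} = 2·v_{1} + 2·v_{2} + v_{8}  ⇒ sig = ⟨2 | 1 2 2⟩
  {1,2,5,8}:  v_{1} + v_{2} + v_{5} + v_{8} = 0  ⇒ sig = ⟨4 | 0⟩
  {1,2,6,8}:  v_{1} + v_{2} + v_{6} + v_{8} = v_{7}  ⇒ sig = ⟨4 | 1⟩
  {1,5,6,8}:  v_{1} + v_{5} + v_{6} + v_{8} = v_{9}  ⇒ sig = ⟨4 | 1⟩
  {1,3,6,8}:  v_{1} + v_{3} + v_{6} + v_{8} = 2·v_{9}  ⇒ sig = ⟨4 | 2⟩

Signatures (|P|; sorted positive RHS coefficients), sorted:
    ⟨2 | 1⟩
    ⟨2 | 1⟩
    ⟨2 | 1⟩
    ⟨2 | 1⟩
    ⟨2 | 1 1⟩
    ⟨2 | 1 1⟩
    ⟨2 | 1 1⟩
    ⟨2 | 1 1⟩
    ⟨2 | 1 1 2⟩
    ⟨2 | 1 2 2⟩
    ⟨4 | 0⟩
    ⟨4 | 1⟩
    ⟨4 | 1⟩
    ⟨4 | 2⟩


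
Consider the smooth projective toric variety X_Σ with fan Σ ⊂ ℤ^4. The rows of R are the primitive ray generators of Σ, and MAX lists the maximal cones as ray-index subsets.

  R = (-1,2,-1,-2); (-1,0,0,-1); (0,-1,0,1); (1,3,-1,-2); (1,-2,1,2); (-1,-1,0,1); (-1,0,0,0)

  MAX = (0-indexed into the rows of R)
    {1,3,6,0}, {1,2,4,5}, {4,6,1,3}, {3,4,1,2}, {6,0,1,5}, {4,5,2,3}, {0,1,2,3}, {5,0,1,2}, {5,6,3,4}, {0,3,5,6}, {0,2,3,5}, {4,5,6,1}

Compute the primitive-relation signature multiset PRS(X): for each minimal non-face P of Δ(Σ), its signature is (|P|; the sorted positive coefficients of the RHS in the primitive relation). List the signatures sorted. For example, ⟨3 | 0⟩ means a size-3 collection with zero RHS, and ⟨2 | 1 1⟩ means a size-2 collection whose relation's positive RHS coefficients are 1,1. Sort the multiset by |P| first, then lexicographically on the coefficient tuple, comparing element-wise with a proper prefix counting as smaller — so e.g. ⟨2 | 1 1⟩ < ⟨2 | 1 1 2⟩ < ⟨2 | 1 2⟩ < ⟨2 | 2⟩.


3 collections generate NE(X_Σ); each relation:

  P={0,4}:  v_{0} + v_{4} = 0 ; sig = ⟨2 | 0⟩
  P={2,6}:  v_{2} + v_{6} = v_{5} ; sig = ⟨2 | 1⟩
  P={1,3,5}:  v_{1} + v_{3} + v_{5} = v_{0} ; sig = ⟨3 | 1⟩

Signatures (|P|; sorted positive RHS coefficients), sorted:
    ⟨2 | 0⟩
    ⟨2 | 1⟩
    ⟨3 | 1⟩


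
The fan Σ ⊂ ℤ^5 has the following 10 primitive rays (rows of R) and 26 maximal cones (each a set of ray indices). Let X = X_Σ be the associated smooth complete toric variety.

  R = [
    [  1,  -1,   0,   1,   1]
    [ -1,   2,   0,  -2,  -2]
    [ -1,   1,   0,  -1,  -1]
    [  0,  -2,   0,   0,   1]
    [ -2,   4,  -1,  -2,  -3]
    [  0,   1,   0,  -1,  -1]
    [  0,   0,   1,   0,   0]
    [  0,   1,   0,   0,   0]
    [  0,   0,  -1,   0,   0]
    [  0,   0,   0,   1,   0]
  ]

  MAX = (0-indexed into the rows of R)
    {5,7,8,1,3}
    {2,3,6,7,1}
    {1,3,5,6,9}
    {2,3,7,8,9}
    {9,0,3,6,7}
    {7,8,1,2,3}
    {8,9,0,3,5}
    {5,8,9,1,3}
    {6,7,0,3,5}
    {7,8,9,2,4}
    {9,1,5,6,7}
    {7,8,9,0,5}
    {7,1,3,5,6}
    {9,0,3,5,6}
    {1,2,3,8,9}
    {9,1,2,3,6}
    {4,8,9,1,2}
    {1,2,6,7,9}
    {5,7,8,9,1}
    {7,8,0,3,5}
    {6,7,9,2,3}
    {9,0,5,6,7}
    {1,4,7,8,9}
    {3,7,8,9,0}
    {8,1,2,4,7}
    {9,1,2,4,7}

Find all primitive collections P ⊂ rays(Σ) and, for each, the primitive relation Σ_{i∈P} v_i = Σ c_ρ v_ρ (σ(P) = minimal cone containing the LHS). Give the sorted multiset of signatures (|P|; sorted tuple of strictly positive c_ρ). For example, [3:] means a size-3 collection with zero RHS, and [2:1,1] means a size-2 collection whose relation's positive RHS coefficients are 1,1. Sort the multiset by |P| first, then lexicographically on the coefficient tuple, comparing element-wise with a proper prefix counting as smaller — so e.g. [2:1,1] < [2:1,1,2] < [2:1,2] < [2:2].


11 collections generate NE(X_Σ); each relation:

  P = {0,2}:  v_{0} + v_{2} = 0  →  sig = [2:]
  P = {6,8}:  v_{6} + v_{8} = 0  →  sig = [2:]
  P = {0,1}:  v_{0} + v_{1} = v_{5}  →  sig = [2:1]
  P = {2,5}:  v_{2} + v_{5} = v_{1}  →  sig = [2:1]
  P = {0,4}:  v_{0} + v_{4} = v_{1} + v_{7} + v_{8} + v_{9}  →  sig = [2:1,1,1,1]
  P = {4,6}:  v_{4} + v_{6} = v_{1} + v_{2} + v_{7} + v_{9}  →  sig = [2:1,1,1,1]
  P = {4,5}:  v_{4} + v_{5} = 2·v_{1} + v_{7} + v_{8} + v_{9}  →  sig = [2:1,1,1,2]
  P = {3,4}:  v_{3} + v_{4} = 2·v_{2} + v_{8}  →  sig = [2:1,2]
  P = {3,5,7,9}:  v_{3} + v_{5} + v_{7} + v_{9} = 0  →  sig = [4:]
  P = {1,3,7,9}:  v_{1} + v_{3} + v_{7} + v_{9} = v_{2}  →  sig = [4:1]
  P = {1,2,7,8,9}:  v_{1} + v_{2} + v_{7} + v_{8} + v_{9} = v_{4}  →  sig = [5:1]

Hence PRS(X_Σ) =
[[2:], [2:], [2:1], [2:1], [2:1,1,1,1], [2:1,1,1,1], [2:1,1,1,2], [2:1,2], [4:], [4:1], [5:1]]


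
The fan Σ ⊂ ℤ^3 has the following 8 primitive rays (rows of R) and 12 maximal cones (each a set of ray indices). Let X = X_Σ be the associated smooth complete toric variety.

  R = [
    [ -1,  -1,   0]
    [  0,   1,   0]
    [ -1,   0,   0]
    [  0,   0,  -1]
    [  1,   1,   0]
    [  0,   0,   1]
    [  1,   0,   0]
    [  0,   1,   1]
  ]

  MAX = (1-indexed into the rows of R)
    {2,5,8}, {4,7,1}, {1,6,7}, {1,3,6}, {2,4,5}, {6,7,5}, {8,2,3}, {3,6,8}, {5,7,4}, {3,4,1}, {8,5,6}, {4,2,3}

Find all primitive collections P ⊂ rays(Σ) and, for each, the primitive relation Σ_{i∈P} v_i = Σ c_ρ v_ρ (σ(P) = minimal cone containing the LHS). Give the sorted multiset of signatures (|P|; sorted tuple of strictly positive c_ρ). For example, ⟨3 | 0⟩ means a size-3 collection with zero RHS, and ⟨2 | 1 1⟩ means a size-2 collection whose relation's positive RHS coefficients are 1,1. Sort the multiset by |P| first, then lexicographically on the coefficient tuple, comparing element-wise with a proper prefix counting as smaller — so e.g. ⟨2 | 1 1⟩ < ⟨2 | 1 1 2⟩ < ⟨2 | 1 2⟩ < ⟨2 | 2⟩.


10 collections generate NE(X_Σ); each relation:

  {1,5}:  v_{1} + v_{5} = 0 ; sig = ⟨2 | 0⟩
  {3,7}:  v_{3} + v_{7} = 0 ; sig = ⟨2 | 0⟩
  {4,6}:  v_{4} + v_{6} = 0 ; sig = ⟨2 | 0⟩
  {1,2}:  v_{1} + v_{2} = v_{3} ; sig = ⟨2 | 1⟩
  {2,6}:  v_{2} + v_{6} = v_{8} ; sig = ⟨2 | 1⟩
  {2,7}:  v_{2} + v_{7} = v_{5} ; sig = ⟨2 | 1⟩
  {3,5}:  v_{3} + v_{5} = v_{2} ; sig = ⟨2 | 1⟩
  {4,8}:  v_{4} + v_{8} = v_{2} ; sig = ⟨2 | 1⟩
  {1,8}:  v_{1} + v_{8} = v_{3} + v_{6} ; sig = ⟨2 | 1 1⟩
  {7,8}:  v_{7} + v_{8} = v_{5} + v_{6} ; sig = ⟨2 | 1 1⟩

so the primitive-relation signature multiset is
    |P|=2: 10 collections, coeffs (), (), (), (1), (1), (1), (1), (1), (1,1), (1,1)
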